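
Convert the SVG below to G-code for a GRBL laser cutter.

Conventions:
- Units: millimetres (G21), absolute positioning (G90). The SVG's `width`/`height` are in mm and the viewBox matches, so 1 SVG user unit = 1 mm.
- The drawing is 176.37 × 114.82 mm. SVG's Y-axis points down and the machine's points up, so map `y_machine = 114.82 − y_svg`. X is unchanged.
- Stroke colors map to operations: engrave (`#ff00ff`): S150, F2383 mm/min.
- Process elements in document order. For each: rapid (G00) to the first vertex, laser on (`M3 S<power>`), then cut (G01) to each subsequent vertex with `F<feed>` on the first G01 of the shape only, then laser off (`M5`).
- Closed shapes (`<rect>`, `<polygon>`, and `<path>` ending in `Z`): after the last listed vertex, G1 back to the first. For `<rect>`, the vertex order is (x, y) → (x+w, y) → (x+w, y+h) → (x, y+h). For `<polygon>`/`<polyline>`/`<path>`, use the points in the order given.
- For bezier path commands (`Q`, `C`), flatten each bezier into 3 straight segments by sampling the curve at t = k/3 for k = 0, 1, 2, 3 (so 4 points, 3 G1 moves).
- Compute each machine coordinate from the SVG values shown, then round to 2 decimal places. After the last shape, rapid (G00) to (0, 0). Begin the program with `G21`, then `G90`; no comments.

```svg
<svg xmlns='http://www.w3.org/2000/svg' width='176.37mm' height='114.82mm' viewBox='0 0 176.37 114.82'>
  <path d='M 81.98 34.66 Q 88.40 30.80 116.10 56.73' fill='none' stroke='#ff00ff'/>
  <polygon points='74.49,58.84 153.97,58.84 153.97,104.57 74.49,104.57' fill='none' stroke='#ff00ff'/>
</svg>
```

viewBox `0 0 176.37 114.82` with mm width/height → 1 unit = 1 mm. Flip: y_m = 114.82 − y_svg.

**Shape 1** — `<path>` quadratic bezier, stroke `#ff00ff` → engrave (S150, F2383). Control points (SVG): P0=(81.98,34.66), P1=(88.40,30.80), P2=(116.10,56.73); sampled at t=k/3. Machine vertices: (81.98,80.16) → (88.62,79.42) → (100.00,72.07) → (116.10,58.09). Open path.

**Shape 2** — `<polygon>` rectangle, stroke `#ff00ff` → engrave (S150, F2383). Machine vertices: (74.49,55.98) → (153.97,55.98) → (153.97,10.25) → (74.49,10.25) → (74.49,55.98). Closed: final G1 returns to the first vertex.

G21
G90
G00 X81.98 Y80.16
M3 S150
G01 X88.62 Y79.42 F2383
G01 X100.00 Y72.07
G01 X116.10 Y58.09
M5
G00 X74.49 Y55.98
M3 S150
G01 X153.97 Y55.98 F2383
G01 X153.97 Y10.25
G01 X74.49 Y10.25
G01 X74.49 Y55.98
M5
G00 X0.00 Y0.00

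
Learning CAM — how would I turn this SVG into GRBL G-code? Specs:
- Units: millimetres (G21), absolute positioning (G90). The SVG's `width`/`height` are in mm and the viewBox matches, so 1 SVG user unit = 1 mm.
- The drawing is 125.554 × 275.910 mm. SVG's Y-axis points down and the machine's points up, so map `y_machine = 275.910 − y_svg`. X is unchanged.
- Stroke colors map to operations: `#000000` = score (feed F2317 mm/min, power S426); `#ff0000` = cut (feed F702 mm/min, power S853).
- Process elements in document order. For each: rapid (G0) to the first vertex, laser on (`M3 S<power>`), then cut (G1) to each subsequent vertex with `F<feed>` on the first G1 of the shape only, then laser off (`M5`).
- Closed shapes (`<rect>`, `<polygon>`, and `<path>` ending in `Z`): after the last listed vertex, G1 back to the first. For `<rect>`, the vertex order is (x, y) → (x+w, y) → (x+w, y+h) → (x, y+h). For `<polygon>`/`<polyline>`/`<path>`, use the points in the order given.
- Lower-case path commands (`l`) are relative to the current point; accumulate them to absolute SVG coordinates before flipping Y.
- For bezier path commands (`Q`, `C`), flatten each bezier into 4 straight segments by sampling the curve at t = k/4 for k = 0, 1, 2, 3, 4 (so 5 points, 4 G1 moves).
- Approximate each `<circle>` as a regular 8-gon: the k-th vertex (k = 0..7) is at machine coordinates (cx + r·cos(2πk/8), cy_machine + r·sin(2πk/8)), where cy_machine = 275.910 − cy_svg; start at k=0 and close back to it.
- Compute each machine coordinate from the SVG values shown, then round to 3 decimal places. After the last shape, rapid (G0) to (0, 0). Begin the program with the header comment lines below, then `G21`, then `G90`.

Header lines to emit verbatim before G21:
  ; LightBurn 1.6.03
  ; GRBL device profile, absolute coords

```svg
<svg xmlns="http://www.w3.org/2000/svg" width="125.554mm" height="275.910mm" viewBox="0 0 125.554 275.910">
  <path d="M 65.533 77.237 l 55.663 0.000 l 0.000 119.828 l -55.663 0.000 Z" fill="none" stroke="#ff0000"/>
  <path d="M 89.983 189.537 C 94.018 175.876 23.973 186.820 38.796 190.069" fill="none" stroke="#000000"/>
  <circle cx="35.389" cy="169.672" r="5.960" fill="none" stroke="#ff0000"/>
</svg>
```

; LightBurn 1.6.03
; GRBL device profile, absolute coords
G21
G90
G0 X65.533 Y198.673
M3 S853
G1 X121.196 Y198.673 F702
G1 X121.196 Y78.845
G1 X65.533 Y78.845
G1 X65.533 Y198.673
M5
G0 X89.983 Y86.373
M3 S426
G1 X81.603 Y92.510 F2317
G1 X60.344 Y92.448
G1 X41.108 Y89.216
G1 X38.796 Y85.841
M5
G0 X41.349 Y106.238
M3 S853
G1 X39.603 Y110.452 F702
G1 X35.389 Y112.198
G1 X31.175 Y110.452
G1 X29.429 Y106.238
G1 X31.175 Y102.024
G1 X35.389 Y100.278
G1 X39.603 Y102.024
G1 X41.349 Y106.238
M5
G0 X0.000 Y0.000

Since the viewBox matches the mm dimensions, user units are millimetres directly. The only transform is the Y-flip y_m = 275.910 − y_svg.

Shape 1 is a rectangle drawn with `<path>`. Its stroke #ff0000 means cut at S853, F702. After flipping Y the toolpath is (65.533,198.673) → (121.196,198.673) → (121.196,78.845) → (65.533,78.845) → (65.533,198.673), returning to the start.

Shape 2 is a cubic bezier drawn with `<path>`. Its stroke #000000 means score at S426, F2317. After flipping Y the toolpath is (89.983,86.373) → (81.603,92.510) → (60.344,92.448) → (41.108,89.216) → (38.796,85.841).

Shape 3 is a circle drawn with `<circle>`. Its stroke #ff0000 means cut at S853, F702. After flipping Y the toolpath is (41.349,106.238) → (39.603,110.452) → (35.389,112.198) → (31.175,110.452) → (29.429,106.238) → (31.175,102.024) → (35.389,100.278) → (39.603,102.024) → (41.349,106.238), returning to the start.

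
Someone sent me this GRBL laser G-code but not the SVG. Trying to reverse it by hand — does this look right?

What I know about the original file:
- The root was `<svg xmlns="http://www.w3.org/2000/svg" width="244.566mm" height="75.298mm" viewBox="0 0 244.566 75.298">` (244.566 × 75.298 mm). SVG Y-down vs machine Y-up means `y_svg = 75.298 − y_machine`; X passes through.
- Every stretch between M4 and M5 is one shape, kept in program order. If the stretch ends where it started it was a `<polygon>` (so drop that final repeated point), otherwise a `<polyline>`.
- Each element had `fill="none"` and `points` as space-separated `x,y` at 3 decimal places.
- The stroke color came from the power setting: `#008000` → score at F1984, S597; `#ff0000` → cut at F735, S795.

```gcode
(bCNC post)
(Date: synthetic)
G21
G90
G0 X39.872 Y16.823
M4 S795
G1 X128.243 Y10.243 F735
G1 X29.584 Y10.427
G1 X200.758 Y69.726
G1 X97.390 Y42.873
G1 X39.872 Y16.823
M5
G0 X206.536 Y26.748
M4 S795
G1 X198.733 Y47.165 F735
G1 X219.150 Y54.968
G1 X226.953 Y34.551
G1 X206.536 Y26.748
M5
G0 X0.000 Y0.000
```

<svg xmlns="http://www.w3.org/2000/svg" width="244.566mm" height="75.298mm" viewBox="0 0 244.566 75.298">
  <polygon points="39.872,58.475 128.243,65.055 29.584,64.871 200.758,5.572 97.390,32.425" fill="none" stroke="#ff0000"/>
  <polygon points="206.536,48.550 198.733,28.133 219.150,20.330 226.953,40.747" fill="none" stroke="#ff0000"/>
</svg>

Each laser-on run becomes one SVG element. Flip Y back into SVG space with y_svg = 75.298 − y_machine. Every run uses S795, so all elements get stroke `#ff0000` (cut).

Run 1: The run returns to its start, so emit a `<polygon>` with points (Y-flipped): 39.872,58.475 128.243,65.055 29.584,64.871 200.758,5.572 97.390,32.425.

Run 2: The run returns to its start, so emit a `<polygon>` with points (Y-flipped): 206.536,48.550 198.733,28.133 219.150,20.330 226.953,40.747.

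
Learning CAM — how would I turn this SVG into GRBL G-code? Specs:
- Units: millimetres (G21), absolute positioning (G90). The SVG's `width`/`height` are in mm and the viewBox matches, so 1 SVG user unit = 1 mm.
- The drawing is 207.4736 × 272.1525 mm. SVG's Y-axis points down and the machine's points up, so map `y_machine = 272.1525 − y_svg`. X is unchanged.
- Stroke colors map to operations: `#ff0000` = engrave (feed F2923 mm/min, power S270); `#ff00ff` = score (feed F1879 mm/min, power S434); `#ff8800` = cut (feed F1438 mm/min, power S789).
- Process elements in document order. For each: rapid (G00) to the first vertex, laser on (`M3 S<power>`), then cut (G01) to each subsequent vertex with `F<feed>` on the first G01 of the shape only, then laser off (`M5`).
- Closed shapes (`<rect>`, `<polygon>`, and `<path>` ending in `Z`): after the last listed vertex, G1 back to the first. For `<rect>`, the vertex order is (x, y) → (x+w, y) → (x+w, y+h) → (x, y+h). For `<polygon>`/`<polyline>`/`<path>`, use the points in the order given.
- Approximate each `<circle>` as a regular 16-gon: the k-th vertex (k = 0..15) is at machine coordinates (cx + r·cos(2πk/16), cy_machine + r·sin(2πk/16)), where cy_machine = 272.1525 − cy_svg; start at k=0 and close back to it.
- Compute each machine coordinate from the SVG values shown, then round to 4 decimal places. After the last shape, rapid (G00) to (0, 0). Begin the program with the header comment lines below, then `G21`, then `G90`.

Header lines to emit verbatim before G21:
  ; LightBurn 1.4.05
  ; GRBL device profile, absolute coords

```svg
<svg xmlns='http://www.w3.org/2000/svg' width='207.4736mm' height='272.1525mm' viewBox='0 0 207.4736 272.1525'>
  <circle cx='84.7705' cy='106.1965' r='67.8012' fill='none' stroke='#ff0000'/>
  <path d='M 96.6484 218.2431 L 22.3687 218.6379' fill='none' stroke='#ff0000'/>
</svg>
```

1 u = 1 mm; y_m = 272.1525 − y.

[1] `<circle>` circle, #ff0000→engrave S270 F2923: (152.5717,165.9560) → (147.4106,191.9024) → (132.7132,213.8987) → (110.7169,228.5961) → (84.7705,233.7572) → (58.8241,228.5961) → (36.8278,213.8987) → (22.1304,191.9024) → (16.9693,165.9560) → (22.1304,140.0096) → (36.8278,118.0133) → (58.8241,103.3159) → (84.7705,98.1548) → (110.7169,103.3159) → (132.7132,118.0133) → (147.4106,140.0096) → (152.5717,165.9560) (closed)

[2] `<path>` line segment, #ff0000→engrave S270 F2923: (96.6484,53.9094) → (22.3687,53.5146)

; LightBurn 1.4.05
; GRBL device profile, absolute coords
G21
G90
G00 X152.5717 Y165.9560
M3 S270
G01 X147.4106 Y191.9024 F2923
G01 X132.7132 Y213.8987
G01 X110.7169 Y228.5961
G01 X84.7705 Y233.7572
G01 X58.8241 Y228.5961
G01 X36.8278 Y213.8987
G01 X22.1304 Y191.9024
G01 X16.9693 Y165.9560
G01 X22.1304 Y140.0096
G01 X36.8278 Y118.0133
G01 X58.8241 Y103.3159
G01 X84.7705 Y98.1548
G01 X110.7169 Y103.3159
G01 X132.7132 Y118.0133
G01 X147.4106 Y140.0096
G01 X152.5717 Y165.9560
M5
G00 X96.6484 Y53.9094
M3 S270
G01 X22.3687 Y53.5146 F2923
M5
G00 X0.0000 Y0.0000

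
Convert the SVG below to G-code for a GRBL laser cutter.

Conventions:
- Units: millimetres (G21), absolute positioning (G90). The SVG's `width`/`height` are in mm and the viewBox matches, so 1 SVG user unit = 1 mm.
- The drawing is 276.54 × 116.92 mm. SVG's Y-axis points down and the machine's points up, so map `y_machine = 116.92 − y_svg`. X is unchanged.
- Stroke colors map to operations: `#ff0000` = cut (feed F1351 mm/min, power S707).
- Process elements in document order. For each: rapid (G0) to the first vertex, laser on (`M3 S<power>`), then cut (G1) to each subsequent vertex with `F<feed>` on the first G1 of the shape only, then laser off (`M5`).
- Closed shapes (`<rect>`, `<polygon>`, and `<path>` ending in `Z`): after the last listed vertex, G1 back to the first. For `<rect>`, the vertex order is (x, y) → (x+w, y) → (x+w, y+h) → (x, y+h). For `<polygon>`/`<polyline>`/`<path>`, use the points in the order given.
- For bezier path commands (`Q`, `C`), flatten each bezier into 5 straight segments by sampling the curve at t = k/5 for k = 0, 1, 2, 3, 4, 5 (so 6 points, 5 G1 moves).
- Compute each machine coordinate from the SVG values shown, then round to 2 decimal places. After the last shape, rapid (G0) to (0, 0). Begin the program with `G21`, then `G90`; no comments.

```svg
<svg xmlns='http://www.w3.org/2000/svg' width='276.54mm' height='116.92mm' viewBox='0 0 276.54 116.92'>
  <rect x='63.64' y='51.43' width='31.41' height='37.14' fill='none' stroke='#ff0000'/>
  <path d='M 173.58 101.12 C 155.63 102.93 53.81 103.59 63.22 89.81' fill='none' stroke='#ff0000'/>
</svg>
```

viewBox `0 0 276.54 116.92` with mm width/height → 1 unit = 1 mm. Flip: y_m = 116.92 − y_svg.

**Shape 1** — `<rect>` rectangle, stroke `#ff0000` → cut (S707, F1351). Machine vertices: (63.64,65.49) → (95.05,65.49) → (95.05,28.35) → (63.64,28.35) → (63.64,65.49). Closed: final G1 returns to the first vertex.

**Shape 2** — `<path>` cubic bezier, stroke `#ff0000` → cut (S707, F1351). Control points (SVG): P0=(173.58,101.12), P1=(155.63,102.93), P2=(53.81,103.59), P3=(63.22,89.81); sampled at t=k/5. Machine vertices: (173.58,15.80) → (154.31,14.96) → (124.27,15.03) → (92.83,16.65) → (69.36,20.47) → (63.22,27.11). Open path.

G21
G90
G0 X63.64 Y65.49
M3 S707
G1 X95.05 Y65.49 F1351
G1 X95.05 Y28.35
G1 X63.64 Y28.35
G1 X63.64 Y65.49
M5
G0 X173.58 Y15.80
M3 S707
G1 X154.31 Y14.96 F1351
G1 X124.27 Y15.03
G1 X92.83 Y16.65
G1 X69.36 Y20.47
G1 X63.22 Y27.11
M5
G0 X0.00 Y0.00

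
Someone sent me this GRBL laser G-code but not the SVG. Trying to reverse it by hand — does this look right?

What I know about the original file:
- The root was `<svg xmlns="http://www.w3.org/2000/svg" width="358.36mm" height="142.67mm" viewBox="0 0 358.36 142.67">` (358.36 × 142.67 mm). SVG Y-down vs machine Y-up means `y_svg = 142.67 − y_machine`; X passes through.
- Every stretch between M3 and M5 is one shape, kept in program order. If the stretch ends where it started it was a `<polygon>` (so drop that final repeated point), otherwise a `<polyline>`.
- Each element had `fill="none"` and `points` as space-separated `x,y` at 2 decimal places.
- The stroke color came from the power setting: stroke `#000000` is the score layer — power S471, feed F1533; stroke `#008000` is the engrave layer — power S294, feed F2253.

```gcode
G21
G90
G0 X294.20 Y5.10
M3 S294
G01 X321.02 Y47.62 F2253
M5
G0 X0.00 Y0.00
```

y_svg = 142.67 − y_m. Every run uses S294, so all elements get stroke `#008000` (engrave).

[1] open run; points: 294.20,137.57 321.02,95.05

<svg xmlns="http://www.w3.org/2000/svg" width="358.36mm" height="142.67mm" viewBox="0 0 358.36 142.67">
  <polyline points="294.20,137.57 321.02,95.05" fill="none" stroke="#008000"/>
</svg>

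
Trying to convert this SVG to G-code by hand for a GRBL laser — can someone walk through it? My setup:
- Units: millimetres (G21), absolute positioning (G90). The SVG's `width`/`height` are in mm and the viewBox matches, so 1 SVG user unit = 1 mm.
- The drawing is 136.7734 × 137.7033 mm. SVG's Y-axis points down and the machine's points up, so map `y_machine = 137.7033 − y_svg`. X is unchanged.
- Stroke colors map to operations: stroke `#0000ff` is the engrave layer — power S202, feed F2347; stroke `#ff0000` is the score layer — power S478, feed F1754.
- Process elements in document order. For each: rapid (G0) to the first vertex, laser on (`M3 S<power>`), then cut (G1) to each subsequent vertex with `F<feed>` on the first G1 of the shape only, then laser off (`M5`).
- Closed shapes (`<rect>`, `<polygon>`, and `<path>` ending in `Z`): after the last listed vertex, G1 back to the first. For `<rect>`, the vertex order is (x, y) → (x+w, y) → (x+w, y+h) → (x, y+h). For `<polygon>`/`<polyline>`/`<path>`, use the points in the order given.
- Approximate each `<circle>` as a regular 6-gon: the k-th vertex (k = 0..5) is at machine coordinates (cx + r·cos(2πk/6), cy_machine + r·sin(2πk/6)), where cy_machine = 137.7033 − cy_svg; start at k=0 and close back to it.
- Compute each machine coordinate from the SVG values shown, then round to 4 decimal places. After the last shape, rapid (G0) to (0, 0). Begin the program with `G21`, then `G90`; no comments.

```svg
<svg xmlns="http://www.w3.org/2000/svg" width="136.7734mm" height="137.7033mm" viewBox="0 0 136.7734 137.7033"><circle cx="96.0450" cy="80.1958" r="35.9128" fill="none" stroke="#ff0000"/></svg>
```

G21
G90
G0 X131.9578 Y57.5075
M3 S478
G1 X114.0014 Y88.6089 F1754
G1 X78.0886 Y88.6089
G1 X60.1322 Y57.5075
G1 X78.0886 Y26.4061
G1 X114.0014 Y26.4061
G1 X131.9578 Y57.5075
M5
G0 X0.0000 Y0.0000

1 u = 1 mm; y_m = 137.7033 − y.

[1] `<circle>` circle, #ff0000→score S478 F1754: (131.9578,57.5075) → (114.0014,88.6089) → (78.0886,88.6089) → (60.1322,57.5075) → (78.0886,26.4061) → (114.0014,26.4061) → (131.9578,57.5075) (closed)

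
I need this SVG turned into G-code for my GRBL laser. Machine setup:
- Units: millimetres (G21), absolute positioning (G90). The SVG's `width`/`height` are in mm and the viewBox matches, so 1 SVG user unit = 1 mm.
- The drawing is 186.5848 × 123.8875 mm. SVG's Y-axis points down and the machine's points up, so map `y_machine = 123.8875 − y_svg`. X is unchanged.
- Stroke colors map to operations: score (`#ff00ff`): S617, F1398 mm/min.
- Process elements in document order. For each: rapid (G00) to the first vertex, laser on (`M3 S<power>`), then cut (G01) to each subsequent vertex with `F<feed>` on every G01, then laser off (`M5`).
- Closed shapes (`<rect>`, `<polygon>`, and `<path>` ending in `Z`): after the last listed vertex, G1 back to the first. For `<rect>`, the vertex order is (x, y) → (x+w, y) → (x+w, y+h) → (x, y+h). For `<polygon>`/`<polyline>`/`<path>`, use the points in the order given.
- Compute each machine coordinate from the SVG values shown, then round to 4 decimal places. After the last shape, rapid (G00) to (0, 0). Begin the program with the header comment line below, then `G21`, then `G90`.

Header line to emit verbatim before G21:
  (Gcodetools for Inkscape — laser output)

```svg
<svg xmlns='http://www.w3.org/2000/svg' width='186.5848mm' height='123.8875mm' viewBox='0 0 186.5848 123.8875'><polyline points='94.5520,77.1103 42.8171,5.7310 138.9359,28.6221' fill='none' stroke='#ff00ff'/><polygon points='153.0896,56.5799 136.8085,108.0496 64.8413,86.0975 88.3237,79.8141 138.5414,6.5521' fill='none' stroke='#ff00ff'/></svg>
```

(Gcodetools for Inkscape — laser output)
G21
G90
G00 X94.5520 Y46.7772
M3 S617
G01 X42.8171 Y118.1565 F1398
G01 X138.9359 Y95.2654 F1398
M5
G00 X153.0896 Y67.3076
M3 S617
G01 X136.8085 Y15.8379 F1398
G01 X64.8413 Y37.7900 F1398
G01 X88.3237 Y44.0734 F1398
G01 X138.5414 Y117.3354 F1398
G01 X153.0896 Y67.3076 F1398
M5
G00 X0.0000 Y0.0000

viewBox `0 0 186.5848 123.8875` with mm width/height → 1 unit = 1 mm. Flip: y_m = 123.8875 − y_svg.

**Shape 1** — `<polyline>` open polyline, stroke `#ff00ff` → score (S617, F1398). Machine vertices: (94.5520,46.7772) → (42.8171,118.1565) → (138.9359,95.2654). Open path.

**Shape 2** — `<polygon>` closed polygon, stroke `#ff00ff` → score (S617, F1398). Machine vertices: (153.0896,67.3076) → (136.8085,15.8379) → (64.8413,37.7900) → (88.3237,44.0734) → (138.5414,117.3354) → (153.0896,67.3076). Closed: final G1 returns to the first vertex.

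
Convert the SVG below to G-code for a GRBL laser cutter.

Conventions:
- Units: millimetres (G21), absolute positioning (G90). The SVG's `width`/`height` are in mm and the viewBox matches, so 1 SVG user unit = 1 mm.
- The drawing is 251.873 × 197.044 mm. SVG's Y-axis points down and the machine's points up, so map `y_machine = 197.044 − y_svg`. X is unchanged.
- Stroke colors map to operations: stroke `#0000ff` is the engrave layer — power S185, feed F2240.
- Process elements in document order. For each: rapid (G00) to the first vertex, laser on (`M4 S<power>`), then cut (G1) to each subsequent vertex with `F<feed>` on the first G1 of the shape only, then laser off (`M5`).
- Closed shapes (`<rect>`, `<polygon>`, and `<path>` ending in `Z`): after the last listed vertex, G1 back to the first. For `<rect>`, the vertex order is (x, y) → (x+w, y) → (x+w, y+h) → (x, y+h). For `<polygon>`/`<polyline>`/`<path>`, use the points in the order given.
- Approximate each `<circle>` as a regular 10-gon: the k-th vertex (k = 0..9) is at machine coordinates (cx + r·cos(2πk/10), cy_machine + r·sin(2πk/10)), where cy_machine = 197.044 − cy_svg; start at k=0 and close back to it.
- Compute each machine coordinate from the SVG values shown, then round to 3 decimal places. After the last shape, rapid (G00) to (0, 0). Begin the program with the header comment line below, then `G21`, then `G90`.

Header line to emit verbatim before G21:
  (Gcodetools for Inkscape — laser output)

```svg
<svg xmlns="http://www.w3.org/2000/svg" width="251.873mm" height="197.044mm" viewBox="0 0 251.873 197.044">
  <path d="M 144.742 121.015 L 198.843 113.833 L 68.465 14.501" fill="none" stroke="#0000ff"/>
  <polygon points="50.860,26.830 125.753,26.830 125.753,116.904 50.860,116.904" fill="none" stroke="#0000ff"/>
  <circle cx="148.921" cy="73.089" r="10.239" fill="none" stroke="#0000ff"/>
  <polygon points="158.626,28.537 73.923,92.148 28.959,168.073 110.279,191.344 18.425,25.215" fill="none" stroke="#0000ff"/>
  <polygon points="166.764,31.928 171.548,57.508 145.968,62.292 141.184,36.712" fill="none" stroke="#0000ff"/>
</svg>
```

viewBox `0 0 251.873 197.044` with mm width/height → 1 unit = 1 mm. Flip: y_m = 197.044 − y_svg.

**Shape 1** — `<path>` open polyline, stroke `#0000ff` → engrave (S185, F2240). Machine vertices: (144.742,76.029) → (198.843,83.211) → (68.465,182.543). Open path.

**Shape 2** — `<polygon>` rectangle, stroke `#0000ff` → engrave (S185, F2240). Machine vertices: (50.860,170.214) → (125.753,170.214) → (125.753,80.140) → (50.860,80.140) → (50.860,170.214). Closed: final G1 returns to the first vertex.

**Shape 3** — `<circle>` circle, stroke `#0000ff` → engrave (S185, F2240). Machine vertices: (159.160,123.955) → (157.205,129.973) → (152.085,133.693) → (145.757,133.693) → (140.637,129.973) → (138.682,123.955) → (140.637,117.937) → (145.757,114.217) → (152.085,114.217) → (157.205,117.937) → (159.160,123.955). Closed: final G1 returns to the first vertex.

**Shape 4** — `<polygon>` closed polygon, stroke `#0000ff` → engrave (S185, F2240). Machine vertices: (158.626,168.507) → (73.923,104.896) → (28.959,28.971) → (110.279,5.700) → (18.425,171.829) → (158.626,168.507). Closed: final G1 returns to the first vertex.

**Shape 5** — `<polygon>` regular polygon, stroke `#0000ff` → engrave (S185, F2240). Machine vertices: (166.764,165.116) → (171.548,139.536) → (145.968,134.752) → (141.184,160.332) → (166.764,165.116). Closed: final G1 returns to the first vertex.

(Gcodetools for Inkscape — laser output)
G21
G90
G00 X144.742 Y76.029
M4 S185
G1 X198.843 Y83.211 F2240
G1 X68.465 Y182.543
M5
G00 X50.860 Y170.214
M4 S185
G1 X125.753 Y170.214 F2240
G1 X125.753 Y80.140
G1 X50.860 Y80.140
G1 X50.860 Y170.214
M5
G00 X159.160 Y123.955
M4 S185
G1 X157.205 Y129.973 F2240
G1 X152.085 Y133.693
G1 X145.757 Y133.693
G1 X140.637 Y129.973
G1 X138.682 Y123.955
G1 X140.637 Y117.937
G1 X145.757 Y114.217
G1 X152.085 Y114.217
G1 X157.205 Y117.937
G1 X159.160 Y123.955
M5
G00 X158.626 Y168.507
M4 S185
G1 X73.923 Y104.896 F2240
G1 X28.959 Y28.971
G1 X110.279 Y5.700
G1 X18.425 Y171.829
G1 X158.626 Y168.507
M5
G00 X166.764 Y165.116
M4 S185
G1 X171.548 Y139.536 F2240
G1 X145.968 Y134.752
G1 X141.184 Y160.332
G1 X166.764 Y165.116
M5
G00 X0.000 Y0.000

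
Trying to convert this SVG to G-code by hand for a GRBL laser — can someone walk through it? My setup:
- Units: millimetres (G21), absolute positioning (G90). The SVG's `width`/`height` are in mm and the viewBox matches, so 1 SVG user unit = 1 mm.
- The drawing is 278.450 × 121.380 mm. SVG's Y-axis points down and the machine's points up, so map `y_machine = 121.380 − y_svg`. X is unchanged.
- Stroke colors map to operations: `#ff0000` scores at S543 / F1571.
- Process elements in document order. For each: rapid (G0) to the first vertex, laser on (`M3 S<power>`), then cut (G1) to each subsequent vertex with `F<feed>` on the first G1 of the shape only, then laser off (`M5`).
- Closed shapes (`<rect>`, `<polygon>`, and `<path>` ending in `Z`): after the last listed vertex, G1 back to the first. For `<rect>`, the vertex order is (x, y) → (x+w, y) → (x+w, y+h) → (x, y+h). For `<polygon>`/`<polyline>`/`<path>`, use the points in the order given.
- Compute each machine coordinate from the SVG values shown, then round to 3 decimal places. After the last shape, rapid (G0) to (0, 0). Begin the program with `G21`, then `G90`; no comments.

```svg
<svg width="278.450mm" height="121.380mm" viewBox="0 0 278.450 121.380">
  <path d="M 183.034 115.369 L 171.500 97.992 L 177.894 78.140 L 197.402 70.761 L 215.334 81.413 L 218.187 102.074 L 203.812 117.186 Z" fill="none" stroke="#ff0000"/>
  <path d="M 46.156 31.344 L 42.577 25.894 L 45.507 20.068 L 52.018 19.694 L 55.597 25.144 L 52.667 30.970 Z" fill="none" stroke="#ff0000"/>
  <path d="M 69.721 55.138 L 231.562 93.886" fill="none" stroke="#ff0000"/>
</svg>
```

G21
G90
G0 X183.034 Y6.011
M3 S543
G1 X171.500 Y23.388 F1571
G1 X177.894 Y43.240
G1 X197.402 Y50.619
G1 X215.334 Y39.967
G1 X218.187 Y19.306
G1 X203.812 Y4.194
G1 X183.034 Y6.011
M5
G0 X46.156 Y90.036
M3 S543
G1 X42.577 Y95.486 F1571
G1 X45.507 Y101.312
G1 X52.018 Y101.686
G1 X55.597 Y96.236
G1 X52.667 Y90.410
G1 X46.156 Y90.036
M5
G0 X69.721 Y66.242
M3 S543
G1 X231.562 Y27.494 F1571
M5
G0 X0.000 Y0.000

1 u = 1 mm; y_m = 121.380 − y.

[1] `<path>` regular polygon, #ff0000→score S543 F1571: (183.034,6.011) → (171.500,23.388) → (177.894,43.240) → (197.402,50.619) → (215.334,39.967) → (218.187,19.306) → (203.812,4.194) → (183.034,6.011) (closed)

[2] `<path>` regular polygon, #ff0000→score S543 F1571: (46.156,90.036) → (42.577,95.486) → (45.507,101.312) → (52.018,101.686) → (55.597,96.236) → (52.667,90.410) → (46.156,90.036) (closed)

[3] `<path>` line segment, #ff0000→score S543 F1571: (69.721,66.242) → (231.562,27.494)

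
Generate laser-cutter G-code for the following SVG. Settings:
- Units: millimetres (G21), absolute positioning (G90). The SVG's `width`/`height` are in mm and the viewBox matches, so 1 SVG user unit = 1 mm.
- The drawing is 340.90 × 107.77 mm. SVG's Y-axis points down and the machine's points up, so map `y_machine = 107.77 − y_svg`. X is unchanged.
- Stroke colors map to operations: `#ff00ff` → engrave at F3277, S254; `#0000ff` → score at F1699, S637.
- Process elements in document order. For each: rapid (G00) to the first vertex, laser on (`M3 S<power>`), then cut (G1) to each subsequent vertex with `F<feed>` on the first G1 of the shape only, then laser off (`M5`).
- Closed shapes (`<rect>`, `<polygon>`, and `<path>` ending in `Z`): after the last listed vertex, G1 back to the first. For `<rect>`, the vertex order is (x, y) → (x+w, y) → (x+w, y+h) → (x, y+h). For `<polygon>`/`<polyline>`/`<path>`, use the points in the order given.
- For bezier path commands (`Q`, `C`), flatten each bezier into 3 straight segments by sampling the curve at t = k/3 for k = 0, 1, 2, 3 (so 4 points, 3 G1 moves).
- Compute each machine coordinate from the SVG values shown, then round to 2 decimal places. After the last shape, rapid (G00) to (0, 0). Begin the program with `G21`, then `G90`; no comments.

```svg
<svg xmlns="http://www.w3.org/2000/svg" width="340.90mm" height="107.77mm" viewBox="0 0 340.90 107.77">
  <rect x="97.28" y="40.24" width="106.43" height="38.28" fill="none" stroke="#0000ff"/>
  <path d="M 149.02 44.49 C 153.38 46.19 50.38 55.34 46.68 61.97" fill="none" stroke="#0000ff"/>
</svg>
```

G21
G90
G00 X97.28 Y67.53
M3 S637
G1 X203.71 Y67.53 F1699
G1 X203.71 Y29.25
G1 X97.28 Y29.25
G1 X97.28 Y67.53
M5
G00 X149.02 Y63.28
M3 S637
G1 X125.25 Y59.47 F1699
G1 X75.83 Y52.90
G1 X46.68 Y45.80
M5
G00 X0.00 Y0.00

Since the viewBox matches the mm dimensions, user units are millimetres directly. The only transform is the Y-flip y_m = 107.77 − y_svg.

Shape 1 is a rectangle drawn with `<rect>`. Its stroke #0000ff means score at S637, F1699. After flipping Y the toolpath is (97.28,67.53) → (203.71,67.53) → (203.71,29.25) → (97.28,29.25) → (97.28,67.53), returning to the start.

Shape 2 is a cubic bezier drawn with `<path>`. Its stroke #0000ff means score at S637, F1699. After flipping Y the toolpath is (149.02,63.28) → (125.25,59.47) → (75.83,52.90) → (46.68,45.80).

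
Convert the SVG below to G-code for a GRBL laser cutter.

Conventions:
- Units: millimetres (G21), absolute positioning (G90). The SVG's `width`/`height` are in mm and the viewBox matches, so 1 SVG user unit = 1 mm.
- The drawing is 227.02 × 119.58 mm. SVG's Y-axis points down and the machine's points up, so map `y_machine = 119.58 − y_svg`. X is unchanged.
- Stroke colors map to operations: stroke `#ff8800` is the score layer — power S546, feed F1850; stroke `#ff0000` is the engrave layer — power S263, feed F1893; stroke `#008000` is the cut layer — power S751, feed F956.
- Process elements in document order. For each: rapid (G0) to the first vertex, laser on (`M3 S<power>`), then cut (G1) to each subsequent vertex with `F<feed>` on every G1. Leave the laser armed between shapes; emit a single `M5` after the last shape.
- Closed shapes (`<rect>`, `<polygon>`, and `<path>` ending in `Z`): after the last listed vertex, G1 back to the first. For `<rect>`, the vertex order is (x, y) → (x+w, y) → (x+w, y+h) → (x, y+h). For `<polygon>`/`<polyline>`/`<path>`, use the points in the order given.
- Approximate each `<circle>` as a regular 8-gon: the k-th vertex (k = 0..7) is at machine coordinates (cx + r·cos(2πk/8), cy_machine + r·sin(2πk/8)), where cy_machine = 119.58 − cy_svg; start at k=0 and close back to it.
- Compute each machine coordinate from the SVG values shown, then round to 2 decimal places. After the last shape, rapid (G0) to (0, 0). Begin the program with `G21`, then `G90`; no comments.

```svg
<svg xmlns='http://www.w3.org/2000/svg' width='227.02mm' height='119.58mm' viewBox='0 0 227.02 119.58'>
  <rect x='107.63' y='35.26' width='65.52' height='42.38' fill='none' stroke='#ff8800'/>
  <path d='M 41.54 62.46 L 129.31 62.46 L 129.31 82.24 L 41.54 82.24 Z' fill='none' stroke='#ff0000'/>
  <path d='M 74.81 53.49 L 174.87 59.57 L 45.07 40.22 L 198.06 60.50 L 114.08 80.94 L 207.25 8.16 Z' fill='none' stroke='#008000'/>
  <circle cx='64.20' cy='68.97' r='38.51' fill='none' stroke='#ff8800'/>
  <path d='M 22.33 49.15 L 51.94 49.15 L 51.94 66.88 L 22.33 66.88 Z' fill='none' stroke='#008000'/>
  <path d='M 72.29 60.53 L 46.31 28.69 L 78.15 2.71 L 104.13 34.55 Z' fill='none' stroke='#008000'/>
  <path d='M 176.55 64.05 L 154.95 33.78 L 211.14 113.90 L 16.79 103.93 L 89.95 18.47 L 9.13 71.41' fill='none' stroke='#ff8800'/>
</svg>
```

G21
G90
G0 X107.63 Y84.32
M3 S546
G1 X173.15 Y84.32 F1850
G1 X173.15 Y41.94 F1850
G1 X107.63 Y41.94 F1850
G1 X107.63 Y84.32 F1850
G0 X41.54 Y57.12
M3 S263
G1 X129.31 Y57.12 F1893
G1 X129.31 Y37.34 F1893
G1 X41.54 Y37.34 F1893
G1 X41.54 Y57.12 F1893
G0 X74.81 Y66.09
M3 S751
G1 X174.87 Y60.01 F956
G1 X45.07 Y79.36 F956
G1 X198.06 Y59.08 F956
G1 X114.08 Y38.64 F956
G1 X207.25 Y111.42 F956
G1 X74.81 Y66.09 F956
G0 X102.71 Y50.61
M3 S546
G1 X91.43 Y77.84 F1850
G1 X64.20 Y89.12 F1850
G1 X36.97 Y77.84 F1850
G1 X25.69 Y50.61 F1850
G1 X36.97 Y23.38 F1850
G1 X64.20 Y12.10 F1850
G1 X91.43 Y23.38 F1850
G1 X102.71 Y50.61 F1850
G0 X22.33 Y70.43
M3 S751
G1 X51.94 Y70.43 F956
G1 X51.94 Y52.70 F956
G1 X22.33 Y52.70 F956
G1 X22.33 Y70.43 F956
G0 X72.29 Y59.05
M3 S751
G1 X46.31 Y90.89 F956
G1 X78.15 Y116.87 F956
G1 X104.13 Y85.03 F956
G1 X72.29 Y59.05 F956
G0 X176.55 Y55.53
M3 S546
G1 X154.95 Y85.80 F1850
G1 X211.14 Y5.68 F1850
G1 X16.79 Y15.65 F1850
G1 X89.95 Y101.11 F1850
G1 X9.13 Y48.17 F1850
M5
G0 X0.00 Y0.00

Since the viewBox matches the mm dimensions, user units are millimetres directly. The only transform is the Y-flip y_m = 119.58 − y_svg.

Shape 1 is a rectangle drawn with `<rect>`. Its stroke #ff8800 means score at S546, F1850. After flipping Y the toolpath is (107.63,84.32) → (173.15,84.32) → (173.15,41.94) → (107.63,41.94) → (107.63,84.32), returning to the start.

Shape 2 is a rectangle drawn with `<path>`. Its stroke #ff0000 means engrave at S263, F1893. After flipping Y the toolpath is (41.54,57.12) → (129.31,57.12) → (129.31,37.34) → (41.54,37.34) → (41.54,57.12), returning to the start.

Shape 3 is a closed polygon drawn with `<path>`. Its stroke #008000 means cut at S751, F956. After flipping Y the toolpath is (74.81,66.09) → (174.87,60.01) → (45.07,79.36) → (198.06,59.08) → (114.08,38.64) → (207.25,111.42) → (74.81,66.09), returning to the start.

Shape 4 is a circle drawn with `<circle>`. Its stroke #ff8800 means score at S546, F1850. After flipping Y the toolpath is (102.71,50.61) → (91.43,77.84) → (64.20,89.12) → (36.97,77.84) → (25.69,50.61) → (36.97,23.38) → (64.20,12.10) → (91.43,23.38) → (102.71,50.61), returning to the start.

Shape 5 is a rectangle drawn with `<path>`. Its stroke #008000 means cut at S751, F956. After flipping Y the toolpath is (22.33,70.43) → (51.94,70.43) → (51.94,52.70) → (22.33,52.70) → (22.33,70.43), returning to the start.

Shape 6 is a regular polygon drawn with `<path>`. Its stroke #008000 means cut at S751, F956. After flipping Y the toolpath is (72.29,59.05) → (46.31,90.89) → (78.15,116.87) → (104.13,85.03) → (72.29,59.05), returning to the start.

Shape 7 is a open polyline drawn with `<path>`. Its stroke #ff8800 means score at S546, F1850. After flipping Y the toolpath is (176.55,55.53) → (154.95,85.80) → (211.14,5.68) → (16.79,15.65) → (89.95,101.11) → (9.13,48.17).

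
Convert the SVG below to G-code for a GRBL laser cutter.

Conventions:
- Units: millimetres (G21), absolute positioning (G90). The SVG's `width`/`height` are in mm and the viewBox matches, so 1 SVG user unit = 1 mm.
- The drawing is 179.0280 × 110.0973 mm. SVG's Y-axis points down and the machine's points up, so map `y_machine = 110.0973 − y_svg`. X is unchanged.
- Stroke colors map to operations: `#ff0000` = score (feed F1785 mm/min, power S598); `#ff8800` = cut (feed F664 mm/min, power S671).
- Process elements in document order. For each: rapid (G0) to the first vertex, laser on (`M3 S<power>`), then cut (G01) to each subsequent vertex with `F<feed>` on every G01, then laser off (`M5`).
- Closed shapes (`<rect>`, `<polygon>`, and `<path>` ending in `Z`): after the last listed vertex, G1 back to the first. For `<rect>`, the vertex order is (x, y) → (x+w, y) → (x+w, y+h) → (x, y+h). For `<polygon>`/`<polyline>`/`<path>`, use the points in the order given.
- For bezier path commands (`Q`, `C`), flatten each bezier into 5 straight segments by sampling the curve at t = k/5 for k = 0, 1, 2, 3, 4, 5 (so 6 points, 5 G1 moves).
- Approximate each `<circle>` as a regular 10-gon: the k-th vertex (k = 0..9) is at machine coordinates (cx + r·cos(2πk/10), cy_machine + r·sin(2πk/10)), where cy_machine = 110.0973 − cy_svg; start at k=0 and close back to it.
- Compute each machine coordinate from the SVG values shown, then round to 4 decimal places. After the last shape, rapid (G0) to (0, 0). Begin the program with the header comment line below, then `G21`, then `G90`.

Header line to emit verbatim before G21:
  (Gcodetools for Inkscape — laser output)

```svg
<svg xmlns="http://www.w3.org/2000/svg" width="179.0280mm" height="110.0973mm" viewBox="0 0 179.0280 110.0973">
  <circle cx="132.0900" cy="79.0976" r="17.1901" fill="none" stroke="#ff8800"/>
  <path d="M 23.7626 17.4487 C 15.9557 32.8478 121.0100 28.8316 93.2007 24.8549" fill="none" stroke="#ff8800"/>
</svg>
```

viewBox `0 0 179.0280 110.0973` with mm width/height → 1 unit = 1 mm. Flip: y_m = 110.0973 − y_svg.

**Shape 1** — `<circle>` circle, stroke `#ff8800` → cut (S671, F664). Machine vertices: (149.2801,30.9997) → (145.9971,41.1038) → (137.4020,47.3485) → (126.7780,47.3485) → (118.1829,41.1038) → (114.8999,30.9997) → (118.1829,20.8956) → (126.7780,14.6509) → (137.4020,14.6509) → (145.9971,20.8956) → (149.2801,30.9997). Closed: final G1 returns to the first vertex.

**Shape 2** — `<path>` cubic bezier, stroke `#ff8800` → cut (S671, F664). Control points (SVG): P0=(23.7626,17.4487), P1=(15.9557,32.8478), P2=(121.0100,28.8316), P3=(93.2007,24.8549); sampled at t=k/5. Machine vertices: (23.7626,92.6486) → (30.6560,85.5833) → (52.8413,82.2439) → (78.5237,81.6965) → (95.9084,83.0073) → (93.2007,85.2424). Open path.

(Gcodetools for Inkscape — laser output)
G21
G90
G0 X149.2801 Y30.9997
M3 S671
G01 X145.9971 Y41.1038 F664
G01 X137.4020 Y47.3485 F664
G01 X126.7780 Y47.3485 F664
G01 X118.1829 Y41.1038 F664
G01 X114.8999 Y30.9997 F664
G01 X118.1829 Y20.8956 F664
G01 X126.7780 Y14.6509 F664
G01 X137.4020 Y14.6509 F664
G01 X145.9971 Y20.8956 F664
G01 X149.2801 Y30.9997 F664
M5
G0 X23.7626 Y92.6486
M3 S671
G01 X30.6560 Y85.5833 F664
G01 X52.8413 Y82.2439 F664
G01 X78.5237 Y81.6965 F664
G01 X95.9084 Y83.0073 F664
G01 X93.2007 Y85.2424 F664
M5
G0 X0.0000 Y0.0000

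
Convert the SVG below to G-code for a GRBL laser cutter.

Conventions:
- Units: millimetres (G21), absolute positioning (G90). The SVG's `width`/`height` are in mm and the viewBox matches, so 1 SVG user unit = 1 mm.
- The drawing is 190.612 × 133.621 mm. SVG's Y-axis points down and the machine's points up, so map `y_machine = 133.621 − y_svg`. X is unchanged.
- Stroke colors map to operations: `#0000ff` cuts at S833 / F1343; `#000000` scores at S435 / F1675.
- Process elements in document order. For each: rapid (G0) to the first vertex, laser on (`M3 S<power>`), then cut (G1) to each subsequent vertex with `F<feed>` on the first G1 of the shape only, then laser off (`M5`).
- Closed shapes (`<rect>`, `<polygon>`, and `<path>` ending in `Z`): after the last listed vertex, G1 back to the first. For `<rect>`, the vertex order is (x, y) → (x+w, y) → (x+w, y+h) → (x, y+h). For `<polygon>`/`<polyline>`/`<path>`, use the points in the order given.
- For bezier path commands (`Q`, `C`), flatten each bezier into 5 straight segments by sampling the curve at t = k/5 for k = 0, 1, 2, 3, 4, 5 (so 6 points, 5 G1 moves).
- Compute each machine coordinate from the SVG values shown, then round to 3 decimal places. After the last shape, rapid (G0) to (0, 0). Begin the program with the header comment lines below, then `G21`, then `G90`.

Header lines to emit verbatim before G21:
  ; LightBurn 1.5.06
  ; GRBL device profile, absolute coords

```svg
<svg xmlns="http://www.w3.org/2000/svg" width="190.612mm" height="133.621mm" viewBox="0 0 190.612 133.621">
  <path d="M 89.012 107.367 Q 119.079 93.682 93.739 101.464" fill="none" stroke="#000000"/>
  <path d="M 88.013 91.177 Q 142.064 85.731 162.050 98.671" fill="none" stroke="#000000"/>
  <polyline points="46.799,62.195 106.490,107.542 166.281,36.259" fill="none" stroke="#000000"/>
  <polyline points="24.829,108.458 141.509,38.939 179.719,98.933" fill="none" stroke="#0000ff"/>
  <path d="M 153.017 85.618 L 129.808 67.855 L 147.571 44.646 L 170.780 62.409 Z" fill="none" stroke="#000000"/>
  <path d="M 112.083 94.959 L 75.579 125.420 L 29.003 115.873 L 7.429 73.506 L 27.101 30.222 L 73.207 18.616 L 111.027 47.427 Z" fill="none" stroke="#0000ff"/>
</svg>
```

; LightBurn 1.5.06
; GRBL device profile, absolute coords
G21
G90
G0 X89.012 Y26.254
M3 S435
G1 X98.823 Y30.869 F1675
G1 X104.200 Y33.767
G1 X105.146 Y34.948
G1 X101.659 Y34.411
G1 X93.739 Y32.157
M5
G0 X88.013 Y42.444
M3 S435
G1 X108.271 Y43.887 F1675
G1 X125.803 Y43.859
G1 X140.611 Y42.360
G1 X152.693 Y39.391
G1 X162.050 Y34.950
M5
G0 X46.799 Y71.426
M3 S435
G1 X106.490 Y26.079 F1675
G1 X166.281 Y97.362
M5
G0 X24.829 Y25.163
M3 S833
G1 X141.509 Y94.682 F1343
G1 X179.719 Y34.688
M5
G0 X153.017 Y48.003
M3 S435
G1 X129.808 Y65.766 F1675
G1 X147.571 Y88.975
G1 X170.780 Y71.212
G1 X153.017 Y48.003
M5
G0 X112.083 Y38.662
M3 S833
G1 X75.579 Y8.201 F1343
G1 X29.003 Y17.748
G1 X7.429 Y60.115
G1 X27.101 Y103.399
G1 X73.207 Y115.005
G1 X111.027 Y86.194
G1 X112.083 Y38.662
M5
G0 X0.000 Y0.000

viewBox `0 0 190.612 133.621` with mm width/height → 1 unit = 1 mm. Flip: y_m = 133.621 − y_svg.

**Shape 1** — `<path>` quadratic bezier, stroke `#000000` → score (S435, F1675). Control points (SVG): P0=(89.012,107.367), P1=(119.079,93.682), P2=(93.739,101.464); sampled at t=k/5. Machine vertices: (89.012,26.254) → (98.823,30.869) → (104.200,33.767) → (105.146,34.948) → (101.659,34.411) → (93.739,32.157). Open path.

**Shape 2** — `<path>` quadratic bezier, stroke `#000000` → score (S435, F1675). Control points (SVG): P0=(88.013,91.177), P1=(142.064,85.731), P2=(162.050,98.671); sampled at t=k/5. Machine vertices: (88.013,42.444) → (108.271,43.887) → (125.803,43.859) → (140.611,42.360) → (152.693,39.391) → (162.050,34.950). Open path.

**Shape 3** — `<polyline>` open polyline, stroke `#000000` → score (S435, F1675). Machine vertices: (46.799,71.426) → (106.490,26.079) → (166.281,97.362). Open path.

**Shape 4** — `<polyline>` open polyline, stroke `#0000ff` → cut (S833, F1343). Machine vertices: (24.829,25.163) → (141.509,94.682) → (179.719,34.688). Open path.

**Shape 5** — `<path>` regular polygon, stroke `#000000` → score (S435, F1675). Machine vertices: (153.017,48.003) → (129.808,65.766) → (147.571,88.975) → (170.780,71.212) → (153.017,48.003). Closed: final G1 returns to the first vertex.

**Shape 6** — `<path>` regular polygon, stroke `#0000ff` → cut (S833, F1343). Machine vertices: (112.083,38.662) → (75.579,8.201) → (29.003,17.748) → (7.429,60.115) → (27.101,103.399) → (73.207,115.005) → (111.027,86.194) → (112.083,38.662). Closed: final G1 returns to the first vertex.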